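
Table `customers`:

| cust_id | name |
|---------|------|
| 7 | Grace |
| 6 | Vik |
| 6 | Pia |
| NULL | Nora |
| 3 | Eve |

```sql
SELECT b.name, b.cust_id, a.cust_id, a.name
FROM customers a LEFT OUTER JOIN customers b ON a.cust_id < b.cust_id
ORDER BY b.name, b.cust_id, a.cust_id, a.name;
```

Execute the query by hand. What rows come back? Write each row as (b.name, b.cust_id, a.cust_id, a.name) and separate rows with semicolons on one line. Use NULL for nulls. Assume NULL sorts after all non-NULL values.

(Grace, 7, 3, Eve); (Grace, 7, 6, Pia); (Grace, 7, 6, Vik); (Pia, 6, 3, Eve); (Vik, 6, 3, Eve); (NULL, NULL, 7, Grace); (NULL, NULL, NULL, Nora)

LEFT JOIN keeps every row from `customers a`; unmatched rows get NULL for `customers b`'s columns.
Matching on a.cust_id < b.cust_id. A NULL in a compared column never satisfies the condition.
- a (cust_id=7) has no partner → padded with NULL.
- a (cust_id=6) pairs with 1 row(s) of b.
- a (cust_id=6) pairs with 1 row(s) of b.
- a (cust_id=NULL) has no partner → padded with NULL.
- a (cust_id=3) pairs with 3 row(s) of b.
After projecting and ordering:
b.name | b.cust_id | a.cust_id | a.name
Grace | 7 | 3 | Eve
Grace | 7 | 6 | Pia
Grace | 7 | 6 | Vik
Pia | 6 | 3 | Eve
Vik | 6 | 3 | Eve
NULL | NULL | 7 | Grace
NULL | NULL | NULL | Nora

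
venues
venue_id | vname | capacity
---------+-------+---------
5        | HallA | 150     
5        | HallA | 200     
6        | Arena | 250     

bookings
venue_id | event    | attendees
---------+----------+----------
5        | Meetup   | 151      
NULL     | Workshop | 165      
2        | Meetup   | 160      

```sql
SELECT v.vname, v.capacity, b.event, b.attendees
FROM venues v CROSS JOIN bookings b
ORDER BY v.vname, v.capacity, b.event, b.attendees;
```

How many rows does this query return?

CROSS JOIN pairs every row of `venues` with every row of `bookings`: 3 × 3 = 9 rows.

9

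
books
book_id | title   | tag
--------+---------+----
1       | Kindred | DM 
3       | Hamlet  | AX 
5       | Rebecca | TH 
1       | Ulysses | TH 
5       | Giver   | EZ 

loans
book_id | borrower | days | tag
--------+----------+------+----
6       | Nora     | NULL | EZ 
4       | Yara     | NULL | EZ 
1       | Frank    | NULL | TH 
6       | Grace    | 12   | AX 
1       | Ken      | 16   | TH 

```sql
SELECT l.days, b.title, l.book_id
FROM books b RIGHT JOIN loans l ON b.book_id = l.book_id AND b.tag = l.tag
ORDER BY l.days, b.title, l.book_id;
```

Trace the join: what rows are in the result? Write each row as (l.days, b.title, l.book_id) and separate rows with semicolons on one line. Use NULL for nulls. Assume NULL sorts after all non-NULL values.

(12, NULL, 6); (16, Ulysses, 1); (NULL, Ulysses, 1); (NULL, NULL, 4); (NULL, NULL, 6)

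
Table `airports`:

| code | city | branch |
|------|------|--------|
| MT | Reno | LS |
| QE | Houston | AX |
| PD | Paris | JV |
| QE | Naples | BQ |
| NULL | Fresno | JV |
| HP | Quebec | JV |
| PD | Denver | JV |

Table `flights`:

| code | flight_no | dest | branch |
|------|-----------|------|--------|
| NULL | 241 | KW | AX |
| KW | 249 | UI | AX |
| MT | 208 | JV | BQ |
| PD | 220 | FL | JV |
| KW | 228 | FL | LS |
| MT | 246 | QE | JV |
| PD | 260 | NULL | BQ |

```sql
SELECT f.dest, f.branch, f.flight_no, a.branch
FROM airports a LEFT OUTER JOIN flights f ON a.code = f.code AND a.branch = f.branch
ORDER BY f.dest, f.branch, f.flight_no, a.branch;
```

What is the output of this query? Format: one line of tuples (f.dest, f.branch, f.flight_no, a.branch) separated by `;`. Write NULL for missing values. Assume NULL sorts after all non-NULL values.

(FL, JV, 220, JV); (FL, JV, 220, JV); (NULL, NULL, NULL, AX); (NULL, NULL, NULL, BQ); (NULL, NULL, NULL, JV); (NULL, NULL, NULL, JV); (NULL, NULL, NULL, LS)

LEFT JOIN keeps every row from `airports`; unmatched rows get NULL for `flights`'s columns.
Matching on a.code = f.code AND a.branch = f.branch. A NULL in a compared column never satisfies the condition.
- a (code=MT, branch=LS) has no partner → padded with NULL.
- a (code=QE, branch=AX) has no partner → padded with NULL.
- a (code=PD, branch=JV) pairs with 1 row(s) of f.
- a (code=QE, branch=BQ) has no partner → padded with NULL.
- a (code=NULL, branch=JV) has no partner → padded with NULL.
- a (code=HP, branch=JV) has no partner → padded with NULL.
- a (code=PD, branch=JV) pairs with 1 row(s) of f.
After projecting and ordering:
f.dest | f.branch | f.flight_no | a.branch
FL | JV | 220 | JV
FL | JV | 220 | JV
NULL | NULL | NULL | AX
NULL | NULL | NULL | BQ
NULL | NULL | NULL | JV
NULL | NULL | NULL | JV
NULL | NULL | NULL | LS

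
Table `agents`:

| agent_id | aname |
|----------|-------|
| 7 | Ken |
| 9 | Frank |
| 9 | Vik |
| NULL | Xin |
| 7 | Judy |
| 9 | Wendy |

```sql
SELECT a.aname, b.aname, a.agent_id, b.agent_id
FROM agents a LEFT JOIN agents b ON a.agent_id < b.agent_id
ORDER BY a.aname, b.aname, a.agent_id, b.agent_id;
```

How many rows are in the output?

LEFT JOIN keeps every row from `agents a`; unmatched rows get NULL for `agents b`'s columns.
Matching on a.agent_id < b.agent_id. A NULL in a compared column never satisfies the condition.
- a (agent_id=7) pairs with 3 row(s) of b.
- a (agent_id=9) has no partner → padded with NULL.
- a (agent_id=9) has no partner → padded with NULL.
- a (agent_id=NULL) has no partner → padded with NULL.
- a (agent_id=7) pairs with 3 row(s) of b.
- a (agent_id=9) has no partner → padded with NULL.
Total: 6 matched + 4 padded = 10 rows.

10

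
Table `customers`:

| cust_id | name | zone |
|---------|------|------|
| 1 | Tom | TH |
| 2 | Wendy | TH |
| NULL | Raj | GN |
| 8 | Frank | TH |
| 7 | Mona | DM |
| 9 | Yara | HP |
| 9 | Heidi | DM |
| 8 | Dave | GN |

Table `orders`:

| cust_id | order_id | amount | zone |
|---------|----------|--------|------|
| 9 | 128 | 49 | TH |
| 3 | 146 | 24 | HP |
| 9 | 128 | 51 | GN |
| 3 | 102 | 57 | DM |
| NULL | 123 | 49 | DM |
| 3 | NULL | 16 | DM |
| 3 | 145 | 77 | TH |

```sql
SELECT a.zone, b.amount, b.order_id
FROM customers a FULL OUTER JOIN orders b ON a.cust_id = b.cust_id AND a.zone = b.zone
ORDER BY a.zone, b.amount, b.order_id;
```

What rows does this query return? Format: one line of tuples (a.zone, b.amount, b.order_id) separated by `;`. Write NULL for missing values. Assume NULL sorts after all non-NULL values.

(DM, NULL, NULL); (DM, NULL, NULL); (GN, NULL, NULL); (GN, NULL, NULL); (HP, NULL, NULL); (TH, NULL, NULL); (TH, NULL, NULL); (TH, NULL, NULL); (NULL, 16, NULL); (NULL, 24, 146); (NULL, 49, 123); (NULL, 49, 128); (NULL, 51, 128); (NULL, 57, 102); (NULL, 77, 145)

FULL OUTER JOIN keeps every row from both sides; unmatched rows get NULL for the other side's columns.
Matching on a.cust_id = b.cust_id AND a.zone = b.zone. A NULL in a compared column never satisfies the condition.
Matched pairs: 0; unmatched a rows kept: 8; unmatched b rows kept: 7.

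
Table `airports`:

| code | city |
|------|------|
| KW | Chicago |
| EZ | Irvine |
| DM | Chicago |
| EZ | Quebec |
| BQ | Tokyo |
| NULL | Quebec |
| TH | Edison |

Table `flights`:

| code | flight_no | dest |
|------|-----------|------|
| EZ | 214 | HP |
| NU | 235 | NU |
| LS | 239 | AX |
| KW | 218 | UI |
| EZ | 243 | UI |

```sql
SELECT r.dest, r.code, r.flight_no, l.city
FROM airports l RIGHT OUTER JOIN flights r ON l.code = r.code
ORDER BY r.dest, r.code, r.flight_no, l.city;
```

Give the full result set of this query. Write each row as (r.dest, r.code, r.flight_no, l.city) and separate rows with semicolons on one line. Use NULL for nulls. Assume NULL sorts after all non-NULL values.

(AX, LS, 239, NULL); (HP, EZ, 214, Irvine); (HP, EZ, 214, Quebec); (NU, NU, 235, NULL); (UI, EZ, 243, Irvine); (UI, EZ, 243, Quebec); (UI, KW, 218, Chicago)

RIGHT JOIN keeps every row from `flights`; unmatched rows get NULL for `airports`'s columns.
Matching on l.code = r.code. A NULL in a compared column never satisfies the condition.
- code=KW: 1 matching r row(s), so 1 row(s) emitted.
- code=EZ: 2 matching r row(s), so 2 row(s) emitted.
- code=DM: no matching r row.
- code=EZ: 2 matching r row(s), so 2 row(s) emitted.
- code=BQ: no matching r row.
- code=NULL: no matching r row.
- code=TH: no matching r row.
- 2 r row(s) had no l match → kept, l columns NULL.
After projecting and ordering:
r.dest | r.code | r.flight_no | l.city
AX | LS | 239 | NULL
HP | EZ | 214 | Irvine
HP | EZ | 214 | Quebec
NU | NU | 235 | NULL
UI | EZ | 243 | Irvine
UI | EZ | 243 | Quebec
UI | KW | 218 | Chicago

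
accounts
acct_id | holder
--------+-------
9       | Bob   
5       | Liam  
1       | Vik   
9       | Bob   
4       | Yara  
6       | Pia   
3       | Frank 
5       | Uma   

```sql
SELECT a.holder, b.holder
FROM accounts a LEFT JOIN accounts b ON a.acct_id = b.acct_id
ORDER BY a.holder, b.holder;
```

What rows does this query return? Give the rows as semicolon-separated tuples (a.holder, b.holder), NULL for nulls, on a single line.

LEFT JOIN keeps every row from `accounts a`; unmatched rows get NULL for `accounts b`'s columns.
Matching on a.acct_id = b.acct_id.
Matched pairs: 12; unmatched a rows kept: 0.

(Bob, Bob); (Bob, Bob); (Bob, Bob); (Bob, Bob); (Frank, Frank); (Liam, Liam); (Liam, Uma); (Pia, Pia); (Uma, Liam); (Uma, Uma); (Vik, Vik); (Yara, Yara)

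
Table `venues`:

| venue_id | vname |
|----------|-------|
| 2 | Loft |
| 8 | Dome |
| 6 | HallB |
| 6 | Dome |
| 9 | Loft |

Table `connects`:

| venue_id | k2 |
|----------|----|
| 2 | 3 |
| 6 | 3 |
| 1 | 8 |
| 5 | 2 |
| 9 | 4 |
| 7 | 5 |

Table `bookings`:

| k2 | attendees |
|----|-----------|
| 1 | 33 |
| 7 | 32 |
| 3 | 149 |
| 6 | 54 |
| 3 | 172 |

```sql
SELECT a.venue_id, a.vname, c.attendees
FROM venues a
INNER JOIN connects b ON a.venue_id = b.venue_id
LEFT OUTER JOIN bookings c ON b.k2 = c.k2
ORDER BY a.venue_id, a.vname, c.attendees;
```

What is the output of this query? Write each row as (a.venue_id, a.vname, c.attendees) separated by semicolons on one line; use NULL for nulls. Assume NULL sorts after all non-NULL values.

(2, Loft, 149); (2, Loft, 172); (6, Dome, 149); (6, Dome, 172); (6, HallB, 149); (6, HallB, 172); (9, Loft, NULL)

Step 1 — a INNER JOIN b on venue_id → 4 row(s).
Then LEFT JOIN `bookings c` on k2: each of those 4 rows is kept; rows whose b.k2 has no match in c get NULL for c's columns.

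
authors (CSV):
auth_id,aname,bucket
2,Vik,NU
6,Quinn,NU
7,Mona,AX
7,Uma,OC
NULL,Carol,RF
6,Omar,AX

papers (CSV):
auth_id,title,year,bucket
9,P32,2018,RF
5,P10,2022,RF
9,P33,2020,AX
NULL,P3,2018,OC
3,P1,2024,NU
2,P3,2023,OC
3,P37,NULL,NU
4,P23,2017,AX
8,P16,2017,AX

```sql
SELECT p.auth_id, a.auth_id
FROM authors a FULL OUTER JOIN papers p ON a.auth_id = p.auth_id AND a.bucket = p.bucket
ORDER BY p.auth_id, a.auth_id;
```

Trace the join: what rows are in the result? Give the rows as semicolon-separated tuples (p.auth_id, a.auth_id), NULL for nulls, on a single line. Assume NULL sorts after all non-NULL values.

(2, NULL); (3, NULL); (3, NULL); (4, NULL); (5, NULL); (8, NULL); (9, NULL); (9, NULL); (NULL, 2); (NULL, 6); (NULL, 6); (NULL, 7); (NULL, 7); (NULL, NULL); (NULL, NULL)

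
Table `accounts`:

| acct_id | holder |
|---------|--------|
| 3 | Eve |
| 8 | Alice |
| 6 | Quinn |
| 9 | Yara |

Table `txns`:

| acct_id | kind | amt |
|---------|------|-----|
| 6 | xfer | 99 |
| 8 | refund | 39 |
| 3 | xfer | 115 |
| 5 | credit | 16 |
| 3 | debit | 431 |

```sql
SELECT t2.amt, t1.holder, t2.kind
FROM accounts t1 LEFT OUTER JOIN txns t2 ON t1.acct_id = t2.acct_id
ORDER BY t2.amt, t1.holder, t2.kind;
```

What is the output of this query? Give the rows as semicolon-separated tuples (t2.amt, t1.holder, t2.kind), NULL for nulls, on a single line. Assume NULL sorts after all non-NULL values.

(39, Alice, refund); (99, Quinn, xfer); (115, Eve, xfer); (431, Eve, debit); (NULL, Yara, NULL)

LEFT JOIN keeps every row from `accounts`; unmatched rows get NULL for `txns`'s columns.
Matching on t1.acct_id = t2.acct_id.
- t1[0] acct_id=3 → 2 match(es) in t2 → 2 row(s).
- t1[1] acct_id=8 → 1 match(es) in t2 → 1 row(s).
- t1[2] acct_id=6 → 1 match(es) in t2 → 1 row(s).
- t1[3] acct_id=9 → no match; kept with NULLs on the t2 side.
After projecting and ordering:
t2.amt | t1.holder | t2.kind
39 | Alice | refund
99 | Quinn | xfer
115 | Eve | xfer
431 | Eve | debit
NULL | Yara | NULL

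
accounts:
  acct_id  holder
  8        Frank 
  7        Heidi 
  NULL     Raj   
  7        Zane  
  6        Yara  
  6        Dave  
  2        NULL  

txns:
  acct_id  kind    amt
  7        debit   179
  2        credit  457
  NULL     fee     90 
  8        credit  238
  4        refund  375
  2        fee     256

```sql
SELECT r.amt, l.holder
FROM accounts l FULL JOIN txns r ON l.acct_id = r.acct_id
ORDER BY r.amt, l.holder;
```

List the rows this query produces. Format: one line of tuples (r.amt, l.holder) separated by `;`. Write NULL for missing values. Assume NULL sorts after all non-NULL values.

(90, NULL); (179, Heidi); (179, Zane); (238, Frank); (256, NULL); (375, NULL); (457, NULL); (NULL, Dave); (NULL, Raj); (NULL, Yara)

FULL OUTER JOIN keeps every row from both sides; unmatched rows get NULL for the other side's columns.
Matching on l.acct_id = r.acct_id. A NULL in a compared column never satisfies the condition.
Matched pairs: 5; unmatched l rows kept: 3; unmatched r rows kept: 2.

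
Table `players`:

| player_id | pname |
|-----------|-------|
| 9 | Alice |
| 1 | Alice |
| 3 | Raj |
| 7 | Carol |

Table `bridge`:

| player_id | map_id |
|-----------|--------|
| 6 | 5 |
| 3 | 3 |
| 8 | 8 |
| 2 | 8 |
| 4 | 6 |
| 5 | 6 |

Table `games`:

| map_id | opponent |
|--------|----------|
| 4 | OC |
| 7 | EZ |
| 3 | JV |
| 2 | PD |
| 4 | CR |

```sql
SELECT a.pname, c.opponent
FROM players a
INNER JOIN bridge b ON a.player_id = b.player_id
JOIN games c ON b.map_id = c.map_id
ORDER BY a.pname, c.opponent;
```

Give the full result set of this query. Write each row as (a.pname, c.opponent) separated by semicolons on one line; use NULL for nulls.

Evaluate left to right. First `players a INNER JOIN bridge b` on player_id: 1 row(s).
Then INNER JOIN `games c` on map_id: keep only rows whose b.map_id appears in c.

(Raj, JV)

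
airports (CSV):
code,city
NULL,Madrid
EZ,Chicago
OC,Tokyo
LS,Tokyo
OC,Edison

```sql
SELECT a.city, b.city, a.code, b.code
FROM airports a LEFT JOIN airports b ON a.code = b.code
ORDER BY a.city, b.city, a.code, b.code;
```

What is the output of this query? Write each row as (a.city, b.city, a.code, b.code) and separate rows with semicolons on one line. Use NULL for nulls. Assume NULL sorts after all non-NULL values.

LEFT JOIN keeps every row from `airports a`; unmatched rows get NULL for `airports b`'s columns.
Matching on a.code = b.code. A NULL in a compared column never satisfies the condition.
Matched pairs: 6; unmatched a rows kept: 1.

(Chicago, Chicago, EZ, EZ); (Edison, Edison, OC, OC); (Edison, Tokyo, OC, OC); (Madrid, NULL, NULL, NULL); (Tokyo, Edison, OC, OC); (Tokyo, Tokyo, LS, LS); (Tokyo, Tokyo, OC, OC)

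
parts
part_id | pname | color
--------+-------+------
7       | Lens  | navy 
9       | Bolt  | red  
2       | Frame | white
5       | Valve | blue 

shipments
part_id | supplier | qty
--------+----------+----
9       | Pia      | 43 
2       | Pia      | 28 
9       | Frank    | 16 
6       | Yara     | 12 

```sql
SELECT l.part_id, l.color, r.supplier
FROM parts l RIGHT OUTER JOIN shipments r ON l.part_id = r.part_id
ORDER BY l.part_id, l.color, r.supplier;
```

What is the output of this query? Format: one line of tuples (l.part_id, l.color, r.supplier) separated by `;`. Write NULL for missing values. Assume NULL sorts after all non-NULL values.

RIGHT JOIN keeps every row from `shipments`; unmatched rows get NULL for `parts`'s columns.
Matching on l.part_id = r.part_id.
- l row (part_id=7): no match.
- l row (part_id=9): matches 2 r row(s) → 2 output row(s).
- l row (part_id=2): matches 1 r row(s) → 1 output row(s).
- l row (part_id=5): no match.
- 1 row(s) from r found no l partner → padded with NULL.
After projecting and ordering:
l.part_id | l.color | r.supplier
2 | white | Pia
9 | red | Frank
9 | red | Pia
NULL | NULL | Yara

(2, white, Pia); (9, red, Frank); (9, red, Pia); (NULL, NULL, Yara)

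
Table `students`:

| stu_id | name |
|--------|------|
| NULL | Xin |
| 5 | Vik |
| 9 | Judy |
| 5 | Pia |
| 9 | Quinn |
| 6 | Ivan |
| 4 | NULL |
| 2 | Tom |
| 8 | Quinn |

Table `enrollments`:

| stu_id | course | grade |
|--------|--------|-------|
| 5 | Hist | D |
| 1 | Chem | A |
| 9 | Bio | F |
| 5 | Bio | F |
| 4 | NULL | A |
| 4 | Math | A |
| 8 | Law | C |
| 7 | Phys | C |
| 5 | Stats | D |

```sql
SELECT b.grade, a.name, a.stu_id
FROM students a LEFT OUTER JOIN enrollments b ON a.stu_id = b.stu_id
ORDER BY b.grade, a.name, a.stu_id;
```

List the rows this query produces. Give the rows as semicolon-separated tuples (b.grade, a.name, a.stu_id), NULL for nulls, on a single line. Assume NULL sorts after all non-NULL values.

(A, NULL, 4); (A, NULL, 4); (C, Quinn, 8); (D, Pia, 5); (D, Pia, 5); (D, Vik, 5); (D, Vik, 5); (F, Judy, 9); (F, Pia, 5); (F, Quinn, 9); (F, Vik, 5); (NULL, Ivan, 6); (NULL, Tom, 2); (NULL, Xin, NULL)

LEFT JOIN keeps every row from `students`; unmatched rows get NULL for `enrollments`'s columns.
Matching on a.stu_id = b.stu_id. A NULL in a compared column never satisfies the condition.
Matched pairs: 11; unmatched a rows kept: 3.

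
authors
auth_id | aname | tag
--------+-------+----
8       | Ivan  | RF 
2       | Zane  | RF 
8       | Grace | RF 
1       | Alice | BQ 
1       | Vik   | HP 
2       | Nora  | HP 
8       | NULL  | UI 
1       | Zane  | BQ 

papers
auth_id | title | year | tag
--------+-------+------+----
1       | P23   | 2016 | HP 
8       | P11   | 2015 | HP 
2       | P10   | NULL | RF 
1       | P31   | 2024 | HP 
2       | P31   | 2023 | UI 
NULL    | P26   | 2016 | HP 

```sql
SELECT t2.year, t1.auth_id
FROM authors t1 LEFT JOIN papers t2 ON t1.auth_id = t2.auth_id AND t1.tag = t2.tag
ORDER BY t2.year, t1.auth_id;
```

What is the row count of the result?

LEFT JOIN keeps every row from `authors`; unmatched rows get NULL for `papers`'s columns.
Matching on t1.auth_id = t2.auth_id AND t1.tag = t2.tag. A NULL in a compared column never satisfies the condition.
- t1[0] auth_id=8, tag=RF → no match; kept with NULLs on the t2 side.
- t1[1] auth_id=2, tag=RF → 1 match(es) in t2 → 1 row(s).
- t1[2] auth_id=8, tag=RF → no match; kept with NULLs on the t2 side.
- t1[3] auth_id=1, tag=BQ → no match; kept with NULLs on the t2 side.
- t1[4] auth_id=1, tag=HP → 2 match(es) in t2 → 2 row(s).
- t1[5] auth_id=2, tag=HP → no match; kept with NULLs on the t2 side.
- t1[6] auth_id=8, tag=UI → no match; kept with NULLs on the t2 side.
- t1[7] auth_id=1, tag=BQ → no match; kept with NULLs on the t2 side.
Total: 3 matched + 6 padded = 9 rows.

9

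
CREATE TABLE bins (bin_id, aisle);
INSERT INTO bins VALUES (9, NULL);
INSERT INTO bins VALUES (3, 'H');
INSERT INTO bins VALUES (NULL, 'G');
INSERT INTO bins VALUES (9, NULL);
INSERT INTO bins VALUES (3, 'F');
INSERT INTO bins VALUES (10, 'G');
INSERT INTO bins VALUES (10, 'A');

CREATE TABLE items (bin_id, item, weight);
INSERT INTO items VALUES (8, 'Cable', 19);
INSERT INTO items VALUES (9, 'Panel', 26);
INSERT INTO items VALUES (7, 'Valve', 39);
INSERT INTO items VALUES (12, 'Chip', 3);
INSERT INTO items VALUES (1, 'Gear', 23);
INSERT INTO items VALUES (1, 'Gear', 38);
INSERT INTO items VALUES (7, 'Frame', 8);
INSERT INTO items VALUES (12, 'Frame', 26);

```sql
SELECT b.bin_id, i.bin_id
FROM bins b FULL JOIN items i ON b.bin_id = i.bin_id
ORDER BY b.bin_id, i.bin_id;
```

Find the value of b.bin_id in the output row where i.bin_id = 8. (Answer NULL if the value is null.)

NULL

FULL OUTER JOIN keeps every row from both sides; unmatched rows get NULL for the other side's columns.
Matching on b.bin_id = i.bin_id. A NULL in a compared column never satisfies the condition.
- b row (bin_id=9): matches 1 i row(s) → 1 output row(s).
- b row (bin_id=3): no match → kept, i columns NULL.
- b row (bin_id=NULL): no match → kept, i columns NULL.
- b row (bin_id=9): matches 1 i row(s) → 1 output row(s).
- b row (bin_id=3): no match → kept, i columns NULL.
- b row (bin_id=10): no match → kept, i columns NULL.
- b row (bin_id=10): no match → kept, i columns NULL.
- 7 i row(s) had no b match → kept, b columns NULL.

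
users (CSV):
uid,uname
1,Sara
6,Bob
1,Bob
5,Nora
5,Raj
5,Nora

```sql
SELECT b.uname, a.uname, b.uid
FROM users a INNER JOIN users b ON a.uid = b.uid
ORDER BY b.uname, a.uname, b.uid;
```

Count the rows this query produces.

INNER JOIN keeps only pairs where the ON condition holds.
Matching on a.uid = b.uid.
Matched pairs: 14.
Total: 14 rows.

14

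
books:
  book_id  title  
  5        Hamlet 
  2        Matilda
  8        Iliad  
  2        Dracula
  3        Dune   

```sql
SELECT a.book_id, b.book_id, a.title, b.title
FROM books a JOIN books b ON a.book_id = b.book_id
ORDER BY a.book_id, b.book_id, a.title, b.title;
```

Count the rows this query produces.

7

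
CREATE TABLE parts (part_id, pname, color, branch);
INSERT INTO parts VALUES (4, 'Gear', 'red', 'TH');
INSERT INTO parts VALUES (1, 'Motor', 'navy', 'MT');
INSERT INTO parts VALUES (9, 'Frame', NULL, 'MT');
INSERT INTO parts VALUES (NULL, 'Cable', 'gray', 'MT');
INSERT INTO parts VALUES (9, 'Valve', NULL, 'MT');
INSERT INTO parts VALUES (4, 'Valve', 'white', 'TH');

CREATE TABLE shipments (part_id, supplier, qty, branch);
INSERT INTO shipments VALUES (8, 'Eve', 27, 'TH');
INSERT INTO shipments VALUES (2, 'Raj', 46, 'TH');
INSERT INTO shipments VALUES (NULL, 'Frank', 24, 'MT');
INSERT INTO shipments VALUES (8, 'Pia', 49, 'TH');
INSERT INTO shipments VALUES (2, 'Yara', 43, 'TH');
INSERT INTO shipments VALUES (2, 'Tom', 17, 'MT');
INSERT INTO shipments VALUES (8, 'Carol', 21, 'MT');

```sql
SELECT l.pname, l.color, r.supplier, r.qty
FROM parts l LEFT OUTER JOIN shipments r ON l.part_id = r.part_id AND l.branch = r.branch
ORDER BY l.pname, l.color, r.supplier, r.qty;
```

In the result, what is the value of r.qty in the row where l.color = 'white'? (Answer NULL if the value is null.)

NULL

LEFT JOIN keeps every row from `parts`; unmatched rows get NULL for `shipments`'s columns.
Matching on l.part_id = r.part_id AND l.branch = r.branch. A NULL in a compared column never satisfies the condition.
- l[0] part_id=4, branch=TH → no match; kept with NULLs on the r side.
- l[1] part_id=1, branch=MT → no match; kept with NULLs on the r side.
- l[2] part_id=9, branch=MT → no match; kept with NULLs on the r side.
- l[3] part_id=NULL, branch=MT → no match; kept with NULLs on the r side.
- l[4] part_id=9, branch=MT → no match; kept with NULLs on the r side.
- l[5] part_id=4, branch=TH → no match; kept with NULLs on the r side.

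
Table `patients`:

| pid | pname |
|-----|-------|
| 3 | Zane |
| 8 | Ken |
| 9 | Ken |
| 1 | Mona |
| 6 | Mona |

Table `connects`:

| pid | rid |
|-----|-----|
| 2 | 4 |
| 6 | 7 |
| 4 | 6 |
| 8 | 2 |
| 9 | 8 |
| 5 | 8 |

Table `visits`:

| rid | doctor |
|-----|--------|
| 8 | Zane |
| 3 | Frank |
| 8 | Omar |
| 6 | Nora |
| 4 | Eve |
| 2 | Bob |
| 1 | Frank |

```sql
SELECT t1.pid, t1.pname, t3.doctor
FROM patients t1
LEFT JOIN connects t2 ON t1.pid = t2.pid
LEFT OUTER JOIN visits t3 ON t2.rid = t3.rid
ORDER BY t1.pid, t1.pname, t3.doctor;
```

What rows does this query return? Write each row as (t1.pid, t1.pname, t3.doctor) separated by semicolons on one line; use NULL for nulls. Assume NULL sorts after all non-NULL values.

(1, Mona, NULL); (3, Zane, NULL); (6, Mona, NULL); (8, Ken, Bob); (9, Ken, Omar); (9, Ken, Zane)

Joins associate left-to-right: patients LEFT JOIN connects on pid gives 5 intermediate row(s).
Then LEFT JOIN `visits t3` on rid: each of those 5 rows is kept; rows whose t2.rid has no match in t3 get NULL for t3's columns.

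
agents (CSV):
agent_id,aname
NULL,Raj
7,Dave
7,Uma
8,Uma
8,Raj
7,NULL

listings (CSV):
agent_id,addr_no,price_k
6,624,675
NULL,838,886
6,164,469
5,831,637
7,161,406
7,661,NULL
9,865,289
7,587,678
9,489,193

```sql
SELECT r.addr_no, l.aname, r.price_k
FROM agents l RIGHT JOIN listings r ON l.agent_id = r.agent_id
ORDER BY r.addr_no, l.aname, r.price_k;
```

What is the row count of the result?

15

RIGHT JOIN keeps every row from `listings`; unmatched rows get NULL for `agents`'s columns.
Matching on l.agent_id = r.agent_id. A NULL in a compared column never satisfies the condition.
- l (agent_id=NULL) has no partner in r.
- l (agent_id=7) pairs with 3 row(s) of r.
- l (agent_id=7) pairs with 3 row(s) of r.
- l (agent_id=8) has no partner in r.
- l (agent_id=8) has no partner in r.
- l (agent_id=7) pairs with 3 row(s) of r.
- 6 r row(s) had no l match → kept, l columns NULL.
Total: 9 matched + 6 padded = 15 rows.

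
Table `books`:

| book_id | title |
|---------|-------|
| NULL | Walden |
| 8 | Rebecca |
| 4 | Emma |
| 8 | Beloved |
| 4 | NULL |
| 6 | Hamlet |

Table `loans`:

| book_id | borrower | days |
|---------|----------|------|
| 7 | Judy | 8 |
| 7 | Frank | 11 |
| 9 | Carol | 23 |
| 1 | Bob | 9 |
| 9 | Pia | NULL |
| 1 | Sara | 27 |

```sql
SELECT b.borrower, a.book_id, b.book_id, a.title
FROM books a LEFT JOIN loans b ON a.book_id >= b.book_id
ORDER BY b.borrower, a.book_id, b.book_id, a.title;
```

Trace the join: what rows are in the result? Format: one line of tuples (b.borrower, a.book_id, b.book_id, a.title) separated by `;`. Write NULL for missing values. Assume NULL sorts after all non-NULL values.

LEFT JOIN keeps every row from `books`; unmatched rows get NULL for `loans`'s columns.
Matching on a.book_id >= b.book_id. A NULL in a compared column never satisfies the condition.
- a[0] book_id=NULL → no match; kept with NULLs on the b side.
- a[1] book_id=8 → 4 match(es) in b → 4 row(s).
- a[2] book_id=4 → 2 match(es) in b → 2 row(s).
- a[3] book_id=8 → 4 match(es) in b → 4 row(s).
- a[4] book_id=4 → 2 match(es) in b → 2 row(s).
- a[5] book_id=6 → 2 match(es) in b → 2 row(s).

(Bob, 4, 1, Emma); (Bob, 4, 1, NULL); (Bob, 6, 1, Hamlet); (Bob, 8, 1, Beloved); (Bob, 8, 1, Rebecca); (Frank, 8, 7, Beloved); (Frank, 8, 7, Rebecca); (Judy, 8, 7, Beloved); (Judy, 8, 7, Rebecca); (Sara, 4, 1, Emma); (Sara, 4, 1, NULL); (Sara, 6, 1, Hamlet); (Sara, 8, 1, Beloved); (Sara, 8, 1, Rebecca); (NULL, NULL, NULL, Walden)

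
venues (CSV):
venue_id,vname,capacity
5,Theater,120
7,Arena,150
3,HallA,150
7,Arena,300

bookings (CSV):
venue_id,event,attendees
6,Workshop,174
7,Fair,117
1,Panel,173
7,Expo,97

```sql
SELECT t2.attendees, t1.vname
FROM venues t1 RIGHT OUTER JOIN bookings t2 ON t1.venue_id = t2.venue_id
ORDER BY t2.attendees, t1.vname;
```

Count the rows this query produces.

RIGHT JOIN keeps every row from `bookings`; unmatched rows get NULL for `venues`'s columns.
Matching on t1.venue_id = t2.venue_id.
- t1 (venue_id=5) has no partner in t2.
- t1 (venue_id=7) pairs with 2 row(s) of t2.
- t1 (venue_id=3) has no partner in t2.
- t1 (venue_id=7) pairs with 2 row(s) of t2.
- plus 2 unmatched t2 row(s), each kept with NULL t1 columns.
Total: 4 matched + 2 padded = 6 rows.

6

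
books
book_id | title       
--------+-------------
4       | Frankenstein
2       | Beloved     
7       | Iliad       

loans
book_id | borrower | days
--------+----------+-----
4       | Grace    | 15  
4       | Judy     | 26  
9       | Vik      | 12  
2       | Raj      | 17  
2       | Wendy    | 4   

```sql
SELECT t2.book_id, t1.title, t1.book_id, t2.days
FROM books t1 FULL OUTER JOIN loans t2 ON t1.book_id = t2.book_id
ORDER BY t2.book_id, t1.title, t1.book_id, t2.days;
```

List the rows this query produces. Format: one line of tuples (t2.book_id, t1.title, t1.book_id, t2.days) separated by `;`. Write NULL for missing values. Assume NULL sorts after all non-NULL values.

(2, Beloved, 2, 4); (2, Beloved, 2, 17); (4, Frankenstein, 4, 15); (4, Frankenstein, 4, 26); (9, NULL, NULL, 12); (NULL, Iliad, 7, NULL)

FULL OUTER JOIN keeps every row from both sides; unmatched rows get NULL for the other side's columns.
Matching on t1.book_id = t2.book_id.
- t1 row (book_id=4): matches 2 t2 row(s) → 2 output row(s).
- t1 row (book_id=2): matches 2 t2 row(s) → 2 output row(s).
- t1 row (book_id=7): no match → kept, t2 columns NULL.
- 1 row(s) from t2 found no t1 partner → padded with NULL.
After projecting and ordering:
t2.book_id | t1.title | t1.book_id | t2.days
2 | Beloved | 2 | 4
2 | Beloved | 2 | 17
4 | Frankenstein | 4 | 15
4 | Frankenstein | 4 | 26
9 | NULL | NULL | 12
NULL | Iliad | 7 | NULL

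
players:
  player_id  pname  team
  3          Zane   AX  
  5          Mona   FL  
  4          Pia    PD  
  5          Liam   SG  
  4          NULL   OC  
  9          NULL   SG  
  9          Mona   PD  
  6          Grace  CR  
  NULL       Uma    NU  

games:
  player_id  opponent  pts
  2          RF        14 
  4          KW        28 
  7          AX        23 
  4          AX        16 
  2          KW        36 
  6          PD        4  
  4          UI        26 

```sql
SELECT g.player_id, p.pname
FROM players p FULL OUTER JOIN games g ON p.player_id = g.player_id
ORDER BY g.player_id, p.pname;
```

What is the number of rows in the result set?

16

FULL OUTER JOIN keeps every row from both sides; unmatched rows get NULL for the other side's columns.
Matching on p.player_id = g.player_id. A NULL in a compared column never satisfies the condition.
Matched pairs: 7; unmatched p rows kept: 6; unmatched g rows kept: 3.
Total: 7 matched + 9 padded = 16 rows.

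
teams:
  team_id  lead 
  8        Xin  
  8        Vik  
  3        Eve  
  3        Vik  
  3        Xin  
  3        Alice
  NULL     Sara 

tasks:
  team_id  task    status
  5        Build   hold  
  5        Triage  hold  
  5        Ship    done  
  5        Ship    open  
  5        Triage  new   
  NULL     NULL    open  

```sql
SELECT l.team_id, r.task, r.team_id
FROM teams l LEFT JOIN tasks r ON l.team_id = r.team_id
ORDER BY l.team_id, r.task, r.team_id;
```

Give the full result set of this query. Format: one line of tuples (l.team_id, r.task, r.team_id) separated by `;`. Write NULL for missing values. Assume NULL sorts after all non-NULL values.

(3, NULL, NULL); (3, NULL, NULL); (3, NULL, NULL); (3, NULL, NULL); (8, NULL, NULL); (8, NULL, NULL); (NULL, NULL, NULL)

LEFT JOIN keeps every row from `teams`; unmatched rows get NULL for `tasks`'s columns.
Matching on l.team_id = r.team_id. A NULL in a compared column never satisfies the condition.
- team_id=8: no r row matches, row kept with r columns NULL.
- team_id=8: no r row matches, row kept with r columns NULL.
- team_id=3: no r row matches, row kept with r columns NULL.
- team_id=3: no r row matches, row kept with r columns NULL.
- team_id=3: no r row matches, row kept with r columns NULL.
- team_id=3: no r row matches, row kept with r columns NULL.
- team_id=NULL: no r row matches, row kept with r columns NULL.
After projecting and ordering:
l.team_id | r.task | r.team_id
3 | NULL | NULL
3 | NULL | NULL
3 | NULL | NULL
3 | NULL | NULL
8 | NULL | NULL
8 | NULL | NULL
NULL | NULL | NULL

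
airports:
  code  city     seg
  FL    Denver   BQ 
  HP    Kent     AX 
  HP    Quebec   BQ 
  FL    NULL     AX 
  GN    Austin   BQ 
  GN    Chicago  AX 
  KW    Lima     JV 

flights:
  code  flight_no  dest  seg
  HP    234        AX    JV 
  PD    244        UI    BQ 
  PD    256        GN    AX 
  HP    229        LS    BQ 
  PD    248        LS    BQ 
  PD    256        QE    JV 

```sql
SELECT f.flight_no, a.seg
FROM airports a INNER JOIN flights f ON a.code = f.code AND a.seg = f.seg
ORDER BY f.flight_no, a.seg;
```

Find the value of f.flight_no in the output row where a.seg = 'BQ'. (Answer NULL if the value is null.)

229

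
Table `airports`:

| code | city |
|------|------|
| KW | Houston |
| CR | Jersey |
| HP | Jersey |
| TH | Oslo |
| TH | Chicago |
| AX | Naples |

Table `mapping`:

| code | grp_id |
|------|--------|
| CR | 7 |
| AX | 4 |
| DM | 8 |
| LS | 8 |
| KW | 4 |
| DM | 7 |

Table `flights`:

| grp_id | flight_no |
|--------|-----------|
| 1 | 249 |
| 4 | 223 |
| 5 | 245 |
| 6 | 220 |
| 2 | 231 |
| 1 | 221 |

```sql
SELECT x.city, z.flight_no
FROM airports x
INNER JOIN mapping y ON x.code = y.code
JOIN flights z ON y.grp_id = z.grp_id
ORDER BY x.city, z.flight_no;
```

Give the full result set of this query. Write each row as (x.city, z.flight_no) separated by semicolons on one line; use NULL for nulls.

Evaluate left to right. First `airports x INNER JOIN mapping y` on code: 3 row(s).
Then INNER JOIN `flights z` on grp_id: keep only rows whose y.grp_id appears in z.

(Houston, 223); (Naples, 223)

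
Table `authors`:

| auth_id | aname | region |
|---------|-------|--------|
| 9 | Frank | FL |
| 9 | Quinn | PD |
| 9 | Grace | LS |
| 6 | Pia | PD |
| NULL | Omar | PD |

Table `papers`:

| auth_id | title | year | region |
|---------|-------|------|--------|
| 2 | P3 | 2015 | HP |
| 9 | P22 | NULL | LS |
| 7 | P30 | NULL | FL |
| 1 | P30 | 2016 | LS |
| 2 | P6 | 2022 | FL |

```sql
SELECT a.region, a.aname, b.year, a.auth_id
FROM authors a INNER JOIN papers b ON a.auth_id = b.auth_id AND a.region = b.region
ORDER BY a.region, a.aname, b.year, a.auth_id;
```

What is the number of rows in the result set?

INNER JOIN keeps only pairs where the ON condition holds.
Matching on a.auth_id = b.auth_id AND a.region = b.region. A NULL in a compared column never satisfies the condition.
Matched pairs: 1.
Total: 1 rows.

1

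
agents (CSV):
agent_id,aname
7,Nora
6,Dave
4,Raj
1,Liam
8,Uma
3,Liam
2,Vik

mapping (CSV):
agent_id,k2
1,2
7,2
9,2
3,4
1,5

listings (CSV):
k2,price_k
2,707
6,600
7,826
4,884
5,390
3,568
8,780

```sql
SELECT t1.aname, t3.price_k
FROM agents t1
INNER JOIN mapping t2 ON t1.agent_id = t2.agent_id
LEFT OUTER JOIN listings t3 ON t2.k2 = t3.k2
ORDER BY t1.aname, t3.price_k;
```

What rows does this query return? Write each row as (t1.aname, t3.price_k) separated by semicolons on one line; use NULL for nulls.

(Liam, 390); (Liam, 707); (Liam, 884); (Nora, 707)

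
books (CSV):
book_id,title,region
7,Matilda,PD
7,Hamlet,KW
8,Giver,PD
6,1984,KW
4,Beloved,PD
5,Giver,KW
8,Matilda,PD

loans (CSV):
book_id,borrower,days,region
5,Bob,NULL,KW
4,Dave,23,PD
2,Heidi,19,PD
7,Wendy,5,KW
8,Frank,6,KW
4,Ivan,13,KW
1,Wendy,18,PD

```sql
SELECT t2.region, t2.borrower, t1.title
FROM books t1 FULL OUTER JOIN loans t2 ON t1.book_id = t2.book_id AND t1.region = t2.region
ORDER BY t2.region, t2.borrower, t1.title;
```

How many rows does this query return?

FULL OUTER JOIN keeps every row from both sides; unmatched rows get NULL for the other side's columns.
Matching on t1.book_id = t2.book_id AND t1.region = t2.region.
- book_id=7, region=PD: no t2 row matches, row kept with t2 columns NULL.
- book_id=7, region=KW: 1 matching t2 row(s), so 1 row(s) emitted.
- book_id=8, region=PD: no t2 row matches, row kept with t2 columns NULL.
- book_id=6, region=KW: no t2 row matches, row kept with t2 columns NULL.
- book_id=4, region=PD: 1 matching t2 row(s), so 1 row(s) emitted.
- book_id=5, region=KW: 1 matching t2 row(s), so 1 row(s) emitted.
- book_id=8, region=PD: no t2 row matches, row kept with t2 columns NULL.
- 4 row(s) from t2 found no t1 partner → padded with NULL.
Total: 3 matched + 8 padded = 11 rows.

11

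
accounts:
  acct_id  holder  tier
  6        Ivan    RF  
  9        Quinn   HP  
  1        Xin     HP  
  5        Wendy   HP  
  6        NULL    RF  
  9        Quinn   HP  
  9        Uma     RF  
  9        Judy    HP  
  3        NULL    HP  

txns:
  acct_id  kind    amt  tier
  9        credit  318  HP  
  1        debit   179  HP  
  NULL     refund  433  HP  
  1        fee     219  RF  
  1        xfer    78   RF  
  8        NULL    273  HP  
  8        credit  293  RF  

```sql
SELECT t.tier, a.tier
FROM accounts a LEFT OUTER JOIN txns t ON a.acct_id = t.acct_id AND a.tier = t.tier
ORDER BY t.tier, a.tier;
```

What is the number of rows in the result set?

9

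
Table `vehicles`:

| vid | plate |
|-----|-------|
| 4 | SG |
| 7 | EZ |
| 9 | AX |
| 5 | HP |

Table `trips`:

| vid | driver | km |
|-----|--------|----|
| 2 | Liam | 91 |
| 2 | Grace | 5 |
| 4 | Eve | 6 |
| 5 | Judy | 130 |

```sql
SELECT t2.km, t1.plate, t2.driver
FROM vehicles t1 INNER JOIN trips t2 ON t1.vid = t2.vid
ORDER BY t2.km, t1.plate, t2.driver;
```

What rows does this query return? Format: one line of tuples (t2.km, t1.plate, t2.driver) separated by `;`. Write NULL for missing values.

(6, SG, Eve); (130, HP, Judy)

INNER JOIN keeps only pairs where the ON condition holds.
Matching on t1.vid = t2.vid.
Matched pairs: 2.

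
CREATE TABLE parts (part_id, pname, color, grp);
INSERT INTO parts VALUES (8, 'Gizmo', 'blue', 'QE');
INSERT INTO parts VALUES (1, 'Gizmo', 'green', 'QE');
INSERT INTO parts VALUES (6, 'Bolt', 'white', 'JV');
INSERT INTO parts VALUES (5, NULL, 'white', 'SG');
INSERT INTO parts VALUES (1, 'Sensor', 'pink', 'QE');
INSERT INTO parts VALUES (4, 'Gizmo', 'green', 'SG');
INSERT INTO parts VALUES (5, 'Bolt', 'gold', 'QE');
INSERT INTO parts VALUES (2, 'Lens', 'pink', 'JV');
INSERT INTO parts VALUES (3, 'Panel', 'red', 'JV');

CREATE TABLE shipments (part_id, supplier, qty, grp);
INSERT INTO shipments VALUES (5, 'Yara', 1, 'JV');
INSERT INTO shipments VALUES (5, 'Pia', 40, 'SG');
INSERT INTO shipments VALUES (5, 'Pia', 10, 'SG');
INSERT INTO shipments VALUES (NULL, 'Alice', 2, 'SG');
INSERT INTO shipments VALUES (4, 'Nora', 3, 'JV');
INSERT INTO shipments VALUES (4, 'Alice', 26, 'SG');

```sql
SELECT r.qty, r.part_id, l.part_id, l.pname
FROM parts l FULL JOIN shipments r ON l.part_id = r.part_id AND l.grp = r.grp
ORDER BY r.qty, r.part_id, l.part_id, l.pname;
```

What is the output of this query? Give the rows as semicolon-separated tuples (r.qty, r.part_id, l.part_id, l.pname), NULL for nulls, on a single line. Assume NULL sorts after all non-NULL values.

(1, 5, NULL, NULL); (2, NULL, NULL, NULL); (3, 4, NULL, NULL); (10, 5, 5, NULL); (26, 4, 4, Gizmo); (40, 5, 5, NULL); (NULL, NULL, 1, Gizmo); (NULL, NULL, 1, Sensor); (NULL, NULL, 2, Lens); (NULL, NULL, 3, Panel); (NULL, NULL, 5, Bolt); (NULL, NULL, 6, Bolt); (NULL, NULL, 8, Gizmo)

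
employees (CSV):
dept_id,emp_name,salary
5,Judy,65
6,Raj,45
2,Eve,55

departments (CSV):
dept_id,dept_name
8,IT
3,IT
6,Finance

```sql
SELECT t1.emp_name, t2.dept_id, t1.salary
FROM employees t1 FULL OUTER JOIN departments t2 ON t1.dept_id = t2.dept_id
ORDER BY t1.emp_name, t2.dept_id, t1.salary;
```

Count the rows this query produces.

5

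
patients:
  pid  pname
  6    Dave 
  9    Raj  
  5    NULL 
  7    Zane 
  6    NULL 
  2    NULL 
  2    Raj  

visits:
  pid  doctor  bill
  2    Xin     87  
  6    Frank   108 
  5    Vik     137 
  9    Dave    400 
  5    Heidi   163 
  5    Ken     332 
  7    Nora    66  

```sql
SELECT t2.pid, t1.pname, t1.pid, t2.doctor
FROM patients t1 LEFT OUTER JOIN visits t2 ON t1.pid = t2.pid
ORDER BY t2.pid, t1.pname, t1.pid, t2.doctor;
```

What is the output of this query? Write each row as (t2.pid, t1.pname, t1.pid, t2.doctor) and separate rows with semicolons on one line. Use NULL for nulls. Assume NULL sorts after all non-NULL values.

(2, Raj, 2, Xin); (2, NULL, 2, Xin); (5, NULL, 5, Heidi); (5, NULL, 5, Ken); (5, NULL, 5, Vik); (6, Dave, 6, Frank); (6, NULL, 6, Frank); (7, Zane, 7, Nora); (9, Raj, 9, Dave)

LEFT JOIN keeps every row from `patients`; unmatched rows get NULL for `visits`'s columns.
Matching on t1.pid = t2.pid.
- t1 (pid=6) pairs with 1 row(s) of t2.
- t1 (pid=9) pairs with 1 row(s) of t2.
- t1 (pid=5) pairs with 3 row(s) of t2.
- t1 (pid=7) pairs with 1 row(s) of t2.
- t1 (pid=6) pairs with 1 row(s) of t2.
- t1 (pid=2) pairs with 1 row(s) of t2.
- t1 (pid=2) pairs with 1 row(s) of t2.
After projecting and ordering:
t2.pid | t1.pname | t1.pid | t2.doctor
2 | Raj | 2 | Xin
2 | NULL | 2 | Xin
5 | NULL | 5 | Heidi
5 | NULL | 5 | Ken
5 | NULL | 5 | Vik
6 | Dave | 6 | Frank
6 | NULL | 6 | Frank
7 | Zane | 7 | Nora
9 | Raj | 9 | Dave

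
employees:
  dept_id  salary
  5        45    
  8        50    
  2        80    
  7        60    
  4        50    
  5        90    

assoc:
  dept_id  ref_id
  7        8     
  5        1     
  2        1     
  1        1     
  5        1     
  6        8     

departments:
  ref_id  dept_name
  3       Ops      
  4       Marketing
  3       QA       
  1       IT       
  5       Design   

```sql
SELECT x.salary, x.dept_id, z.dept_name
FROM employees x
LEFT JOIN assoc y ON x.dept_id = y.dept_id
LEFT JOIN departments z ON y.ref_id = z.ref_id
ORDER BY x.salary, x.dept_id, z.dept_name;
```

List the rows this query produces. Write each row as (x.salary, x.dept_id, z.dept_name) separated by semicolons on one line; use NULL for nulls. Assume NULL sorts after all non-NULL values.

Evaluate left to right. First `employees x LEFT JOIN assoc y` on dept_id: 8 row(s).
Then LEFT JOIN `departments z` on ref_id: each of those 8 rows is kept; rows whose y.ref_id has no match in z get NULL for z's columns.

(45, 5, IT); (45, 5, IT); (50, 4, NULL); (50, 8, NULL); (60, 7, NULL); (80, 2, IT); (90, 5, IT); (90, 5, IT)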